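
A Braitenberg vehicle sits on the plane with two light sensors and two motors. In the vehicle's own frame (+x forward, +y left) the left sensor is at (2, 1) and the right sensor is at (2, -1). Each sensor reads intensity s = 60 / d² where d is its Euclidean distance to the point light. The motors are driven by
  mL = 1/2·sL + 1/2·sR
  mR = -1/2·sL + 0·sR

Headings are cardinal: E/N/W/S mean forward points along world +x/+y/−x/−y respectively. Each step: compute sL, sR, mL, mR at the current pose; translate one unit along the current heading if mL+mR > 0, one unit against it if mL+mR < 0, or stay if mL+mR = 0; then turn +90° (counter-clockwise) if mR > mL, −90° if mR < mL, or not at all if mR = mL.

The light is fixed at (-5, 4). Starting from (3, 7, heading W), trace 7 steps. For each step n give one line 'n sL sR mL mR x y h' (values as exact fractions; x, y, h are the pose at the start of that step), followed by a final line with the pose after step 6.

n=0: pose=(3,7,W); sL=3/2, sR=15/13; mL=69/52, mR=-3/4; mL+mR=15/26 → advance +1; mR−mL=-27/13 → turn -1·90°
n=1: pose=(2,7,N); sL=60/61, sR=60/89; mL=4500/5429, mR=-30/61; mL+mR=30/89 → advance +1; mR−mL=-7170/5429 → turn -1·90°
n=2: pose=(2,8,E); sL=30/53, sR=2/3; mL=98/159, mR=-15/53; mL+mR=1/3 → advance +1; mR−mL=-143/159 → turn -1·90°
n=3: pose=(3,8,S); sL=12/17, sR=60/53; mL=828/901, mR=-6/17; mL+mR=30/53 → advance +1; mR−mL=-1146/901 → turn -1·90°
n=4: pose=(3,7,W); sL=3/2, sR=15/13; mL=69/52, mR=-3/4; mL+mR=15/26 → advance +1; mR−mL=-27/13 → turn -1·90°
n=5: pose=(2,7,N); sL=60/61, sR=60/89; mL=4500/5429, mR=-30/61; mL+mR=30/89 → advance +1; mR−mL=-7170/5429 → turn -1·90°
n=6: pose=(2,8,E); sL=30/53, sR=2/3; mL=98/159, mR=-15/53; mL+mR=1/3 → advance +1; mR−mL=-143/159 → turn -1·90°

0 3/2 15/13 69/52 -3/4 3 7 W
1 60/61 60/89 4500/5429 -30/61 2 7 N
2 30/53 2/3 98/159 -15/53 2 8 E
3 12/17 60/53 828/901 -6/17 3 8 S
4 3/2 15/13 69/52 -3/4 3 7 W
5 60/61 60/89 4500/5429 -30/61 2 7 N
6 30/53 2/3 98/159 -15/53 2 8 E
final 3 8 S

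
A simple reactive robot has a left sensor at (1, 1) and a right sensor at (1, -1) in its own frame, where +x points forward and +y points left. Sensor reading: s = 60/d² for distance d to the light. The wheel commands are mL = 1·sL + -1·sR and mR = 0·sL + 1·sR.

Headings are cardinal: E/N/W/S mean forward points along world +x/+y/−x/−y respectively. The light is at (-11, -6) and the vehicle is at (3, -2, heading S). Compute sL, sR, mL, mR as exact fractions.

left sensor world pos  = (4, -3); dL² = 234
right sensor world pos = (2, -3); dR² = 178
sL = 60/234 = 10/39
sR = 60/178 = 30/89
mL = 1·sL + -1·sR = -280/3471
mR = 0·sL + 1·sR = 30/89

10/39 30/89 -280/3471 30/89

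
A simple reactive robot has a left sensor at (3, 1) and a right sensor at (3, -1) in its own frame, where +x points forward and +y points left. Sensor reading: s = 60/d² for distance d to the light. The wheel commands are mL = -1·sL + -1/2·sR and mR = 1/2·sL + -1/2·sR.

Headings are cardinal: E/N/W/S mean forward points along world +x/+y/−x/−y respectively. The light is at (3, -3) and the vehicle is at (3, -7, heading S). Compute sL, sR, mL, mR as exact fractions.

left sensor world pos  = (4, -10); dL² = 50
right sensor world pos = (2, -10); dR² = 50
sL = 60/50 = 6/5
sR = 60/50 = 6/5
mL = -1·sL + -1/2·sR = -9/5
mR = 1/2·sL + -1/2·sR = 0

6/5 6/5 -9/5 0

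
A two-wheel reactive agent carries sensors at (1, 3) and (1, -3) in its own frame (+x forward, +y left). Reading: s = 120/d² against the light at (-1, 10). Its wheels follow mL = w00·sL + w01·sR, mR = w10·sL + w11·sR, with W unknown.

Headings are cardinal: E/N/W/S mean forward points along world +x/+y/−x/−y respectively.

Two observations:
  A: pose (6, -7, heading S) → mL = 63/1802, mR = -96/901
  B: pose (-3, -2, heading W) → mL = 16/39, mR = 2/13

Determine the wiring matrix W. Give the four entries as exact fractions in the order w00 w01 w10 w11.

obs A: pose=(6,-7,S) → sL=15/53, sR=6/17, mL=63/1802, mR=-96/901
obs B: pose=(-3,-2,W) → sL=20/39, sR=4/3, mL=16/39, mR=2/13
sensor matrix S = [[15/53, 6/17], [20/39, 4/3]]; det S = 2300/11713
solve [mL_A; mL_B] = S·[w00; w01] and [mR_A; mR_B] = S·[w10; w11]:
  w00 = -1/2, w01 = 1/2, w10 = -1, w11 = 1/2

-1/2 1/2 -1 1/2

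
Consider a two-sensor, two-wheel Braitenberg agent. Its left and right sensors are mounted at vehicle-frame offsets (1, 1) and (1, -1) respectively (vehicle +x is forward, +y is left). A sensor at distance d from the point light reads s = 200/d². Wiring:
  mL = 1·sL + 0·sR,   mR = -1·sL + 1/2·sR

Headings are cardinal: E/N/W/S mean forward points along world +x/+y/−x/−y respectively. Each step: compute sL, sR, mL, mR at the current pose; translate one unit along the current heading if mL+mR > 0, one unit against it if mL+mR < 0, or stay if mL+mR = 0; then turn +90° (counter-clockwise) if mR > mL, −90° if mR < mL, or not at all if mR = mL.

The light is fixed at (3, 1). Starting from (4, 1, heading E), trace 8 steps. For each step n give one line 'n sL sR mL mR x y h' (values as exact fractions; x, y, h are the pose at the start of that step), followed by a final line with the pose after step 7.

n=0: pose=(4,1,E); sL=40, sR=40; mL=40, mR=-20; mL+mR=20 → advance +1; mR−mL=-60 → turn -1·90°
n=1: pose=(5,1,S); sL=20, sR=100; mL=20, mR=30; mL+mR=50 → advance +1; mR−mL=10 → turn +1·90°
n=2: pose=(5,0,E); sL=200/9, sR=200/13; mL=200/9, mR=-1700/117; mL+mR=100/13 → advance +1; mR−mL=-4300/117 → turn -1·90°
n=3: pose=(6,0,S); sL=10, sR=25; mL=10, mR=5/2; mL+mR=25/2 → advance +1; mR−mL=-15/2 → turn -1·90°
n=4: pose=(6,-1,W); sL=200/13, sR=40; mL=200/13, mR=60/13; mL+mR=20 → advance +1; mR−mL=-140/13 → turn -1·90°
n=5: pose=(5,-1,N); sL=100, sR=20; mL=100, mR=-90; mL+mR=10 → advance +1; mR−mL=-190 → turn -1·90°
n=6: pose=(5,0,E); sL=200/9, sR=200/13; mL=200/9, mR=-1700/117; mL+mR=100/13 → advance +1; mR−mL=-4300/117 → turn -1·90°
n=7: pose=(6,0,S); sL=10, sR=25; mL=10, mR=5/2; mL+mR=25/2 → advance +1; mR−mL=-15/2 → turn -1·90°

0 40 40 40 -20 4 1 E
1 20 100 20 30 5 1 S
2 200/9 200/13 200/9 -1700/117 5 0 E
3 10 25 10 5/2 6 0 S
4 200/13 40 200/13 60/13 6 -1 W
5 100 20 100 -90 5 -1 N
6 200/9 200/13 200/9 -1700/117 5 0 E
7 10 25 10 5/2 6 0 S
final 6 -1 W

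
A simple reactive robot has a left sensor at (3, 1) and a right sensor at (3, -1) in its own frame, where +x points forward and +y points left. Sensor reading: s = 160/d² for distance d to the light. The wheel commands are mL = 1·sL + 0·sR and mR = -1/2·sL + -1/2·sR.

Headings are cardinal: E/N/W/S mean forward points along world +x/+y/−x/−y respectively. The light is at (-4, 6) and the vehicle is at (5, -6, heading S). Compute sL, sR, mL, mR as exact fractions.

left sensor world pos  = (6, -9); dL² = 325
right sensor world pos = (4, -9); dR² = 289
sL = 160/325 = 32/65
sR = 160/289 = 160/289
mL = 1·sL + 0·sR = 32/65
mR = -1/2·sL + -1/2·sR = -9824/18785

32/65 160/289 32/65 -9824/18785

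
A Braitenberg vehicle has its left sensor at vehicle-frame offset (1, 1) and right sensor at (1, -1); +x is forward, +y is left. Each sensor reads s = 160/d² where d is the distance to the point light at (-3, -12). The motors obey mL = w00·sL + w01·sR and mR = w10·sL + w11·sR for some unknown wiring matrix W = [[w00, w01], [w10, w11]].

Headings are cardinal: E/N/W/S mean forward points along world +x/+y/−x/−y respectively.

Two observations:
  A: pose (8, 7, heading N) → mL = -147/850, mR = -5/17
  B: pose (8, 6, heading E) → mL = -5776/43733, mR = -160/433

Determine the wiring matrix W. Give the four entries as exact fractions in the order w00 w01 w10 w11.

-1 1/2 0 -1

obs A: pose=(8,7,N) → sL=8/25, sR=5/17, mL=-147/850, mR=-5/17
obs B: pose=(8,6,E) → sL=32/101, sR=160/433, mL=-5776/43733, mR=-160/433
sensor matrix S = [[8/25, 5/17], [32/101, 160/433]]; det S = 93152/3717305
solve [mL_A; mL_B] = S·[w00; w01] and [mR_A; mR_B] = S·[w10; w11]:
  w00 = -1, w01 = 1/2, w10 = 0, w11 = -1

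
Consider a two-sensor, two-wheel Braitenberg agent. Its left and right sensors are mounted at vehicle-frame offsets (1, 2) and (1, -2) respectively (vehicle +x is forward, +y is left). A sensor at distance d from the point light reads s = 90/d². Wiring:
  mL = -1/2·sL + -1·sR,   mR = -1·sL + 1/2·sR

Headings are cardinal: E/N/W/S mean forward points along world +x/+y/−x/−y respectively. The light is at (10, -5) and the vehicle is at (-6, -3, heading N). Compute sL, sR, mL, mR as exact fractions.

left sensor world pos  = (-8, -2); dL² = 333
right sensor world pos = (-4, -2); dR² = 205
sL = 90/333 = 10/37
sR = 90/205 = 18/41
mL = -1/2·sL + -1·sR = -871/1517
mR = -1·sL + 1/2·sR = -77/1517

10/37 18/41 -871/1517 -77/1517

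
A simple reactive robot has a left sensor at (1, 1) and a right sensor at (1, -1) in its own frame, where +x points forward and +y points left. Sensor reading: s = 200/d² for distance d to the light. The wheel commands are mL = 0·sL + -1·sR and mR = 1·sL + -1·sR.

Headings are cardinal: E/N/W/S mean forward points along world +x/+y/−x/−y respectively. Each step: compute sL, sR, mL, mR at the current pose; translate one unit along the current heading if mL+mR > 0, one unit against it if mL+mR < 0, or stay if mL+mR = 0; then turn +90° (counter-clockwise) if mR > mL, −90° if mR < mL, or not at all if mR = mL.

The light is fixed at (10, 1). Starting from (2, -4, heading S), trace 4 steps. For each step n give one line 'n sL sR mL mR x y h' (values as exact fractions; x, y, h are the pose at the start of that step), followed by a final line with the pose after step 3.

n=0: pose=(2,-4,S); sL=40/17, sR=200/117; mL=-200/117, mR=1280/1989; mL+mR=-2120/1989 → advance -1; mR−mL=40/17 → turn +1·90°
n=1: pose=(2,-3,E); sL=100/29, sR=100/37; mL=-100/37, mR=800/1073; mL+mR=-2100/1073 → advance -1; mR−mL=100/29 → turn +1·90°
n=2: pose=(1,-3,N); sL=200/109, sR=200/73; mL=-200/73, mR=-7200/7957; mL+mR=-29000/7957 → advance -1; mR−mL=200/109 → turn +1·90°
n=3: pose=(1,-4,W); sL=25/17, sR=50/29; mL=-50/29, mR=-125/493; mL+mR=-975/493 → advance -1; mR−mL=25/17 → turn +1·90°

0 40/17 200/117 -200/117 1280/1989 2 -4 S
1 100/29 100/37 -100/37 800/1073 2 -3 E
2 200/109 200/73 -200/73 -7200/7957 1 -3 N
3 25/17 50/29 -50/29 -125/493 1 -4 W
final 2 -4 S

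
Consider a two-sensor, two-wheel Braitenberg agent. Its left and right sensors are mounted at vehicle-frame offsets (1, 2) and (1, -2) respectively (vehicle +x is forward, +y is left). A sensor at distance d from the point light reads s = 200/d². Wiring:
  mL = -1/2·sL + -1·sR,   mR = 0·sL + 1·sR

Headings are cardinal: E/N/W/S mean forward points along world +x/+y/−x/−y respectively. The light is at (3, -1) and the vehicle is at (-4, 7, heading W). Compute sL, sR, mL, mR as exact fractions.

left sensor world pos  = (-5, 5); dL² = 100
right sensor world pos = (-5, 9); dR² = 164
sL = 200/100 = 2
sR = 200/164 = 50/41
mL = -1/2·sL + -1·sR = -91/41
mR = 0·sL + 1·sR = 50/41

2 50/41 -91/41 50/41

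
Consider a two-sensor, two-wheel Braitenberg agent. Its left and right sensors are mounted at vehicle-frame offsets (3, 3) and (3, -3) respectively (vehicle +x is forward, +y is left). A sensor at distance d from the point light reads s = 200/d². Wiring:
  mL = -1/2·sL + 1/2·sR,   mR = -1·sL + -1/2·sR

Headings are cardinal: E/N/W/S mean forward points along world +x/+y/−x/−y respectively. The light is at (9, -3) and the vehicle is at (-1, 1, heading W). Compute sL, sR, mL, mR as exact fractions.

left sensor world pos  = (-4, -2); dL² = 170
right sensor world pos = (-4, 4); dR² = 218
sL = 200/170 = 20/17
sR = 200/218 = 100/109
mL = -1/2·sL + 1/2·sR = -240/1853
mR = -1·sL + -1/2·sR = -3030/1853

20/17 100/109 -240/1853 -3030/1853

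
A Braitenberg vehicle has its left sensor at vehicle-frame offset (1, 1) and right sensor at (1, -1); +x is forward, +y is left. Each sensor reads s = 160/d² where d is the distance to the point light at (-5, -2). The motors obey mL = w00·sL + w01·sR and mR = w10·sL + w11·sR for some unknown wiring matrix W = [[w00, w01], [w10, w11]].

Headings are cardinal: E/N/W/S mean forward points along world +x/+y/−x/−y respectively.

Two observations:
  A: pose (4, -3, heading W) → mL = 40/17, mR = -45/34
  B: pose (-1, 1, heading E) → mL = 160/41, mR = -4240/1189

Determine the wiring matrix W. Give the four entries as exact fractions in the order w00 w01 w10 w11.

obs A: pose=(4,-3,W) → sL=40/17, sR=5/2, mL=40/17, mR=-45/34
obs B: pose=(-1,1,E) → sL=160/41, sR=160/29, mL=160/41, mR=-4240/1189
sensor matrix S = [[40/17, 5/2], [160/41, 160/29]]; det S = 65200/20213
solve [mL_A; mL_B] = S·[w00; w01] and [mR_A; mR_B] = S·[w10; w11]:
  w00 = 1, w01 = 0, w10 = 1/2, w11 = -1

1 0 1/2 -1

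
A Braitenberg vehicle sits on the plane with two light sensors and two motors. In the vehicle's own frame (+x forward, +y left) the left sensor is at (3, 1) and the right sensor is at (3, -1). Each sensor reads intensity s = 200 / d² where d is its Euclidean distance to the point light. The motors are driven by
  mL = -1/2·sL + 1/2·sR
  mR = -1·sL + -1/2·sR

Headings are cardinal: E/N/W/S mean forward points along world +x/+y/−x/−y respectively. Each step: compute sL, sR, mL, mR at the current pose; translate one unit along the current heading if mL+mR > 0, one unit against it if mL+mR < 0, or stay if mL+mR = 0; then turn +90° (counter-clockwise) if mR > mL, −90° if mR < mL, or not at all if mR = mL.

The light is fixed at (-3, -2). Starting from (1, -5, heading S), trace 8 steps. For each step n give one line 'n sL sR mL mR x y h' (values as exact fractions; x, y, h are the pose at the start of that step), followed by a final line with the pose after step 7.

n=0: pose=(1,-5,S); sL=200/61, sR=40/9; mL=320/549, mR=-3020/549; mL+mR=-300/61 → advance -1; mR−mL=-3340/549 → turn -1·90°
n=1: pose=(1,-4,W); sL=20, sR=100; mL=40, mR=-70; mL+mR=-30 → advance -1; mR−mL=-110 → turn -1·90°
n=2: pose=(2,-4,N); sL=200/17, sR=200/37; mL=-2000/629, mR=-9100/629; mL+mR=-300/17 → advance -1; mR−mL=-7100/629 → turn -1·90°
n=3: pose=(2,-5,E); sL=50/17, sR=5/2; mL=-15/68, mR=-285/68; mL+mR=-75/17 → advance -1; mR−mL=-135/34 → turn -1·90°
n=4: pose=(1,-5,S); sL=200/61, sR=40/9; mL=320/549, mR=-3020/549; mL+mR=-300/61 → advance -1; mR−mL=-3340/549 → turn -1·90°
n=5: pose=(1,-4,W); sL=20, sR=100; mL=40, mR=-70; mL+mR=-30 → advance -1; mR−mL=-110 → turn -1·90°
n=6: pose=(2,-4,N); sL=200/17, sR=200/37; mL=-2000/629, mR=-9100/629; mL+mR=-300/17 → advance -1; mR−mL=-7100/629 → turn -1·90°
n=7: pose=(2,-5,E); sL=50/17, sR=5/2; mL=-15/68, mR=-285/68; mL+mR=-75/17 → advance -1; mR−mL=-135/34 → turn -1·90°

0 200/61 40/9 320/549 -3020/549 1 -5 S
1 20 100 40 -70 1 -4 W
2 200/17 200/37 -2000/629 -9100/629 2 -4 N
3 50/17 5/2 -15/68 -285/68 2 -5 E
4 200/61 40/9 320/549 -3020/549 1 -5 S
5 20 100 40 -70 1 -4 W
6 200/17 200/37 -2000/629 -9100/629 2 -4 N
7 50/17 5/2 -15/68 -285/68 2 -5 E
final 1 -5 S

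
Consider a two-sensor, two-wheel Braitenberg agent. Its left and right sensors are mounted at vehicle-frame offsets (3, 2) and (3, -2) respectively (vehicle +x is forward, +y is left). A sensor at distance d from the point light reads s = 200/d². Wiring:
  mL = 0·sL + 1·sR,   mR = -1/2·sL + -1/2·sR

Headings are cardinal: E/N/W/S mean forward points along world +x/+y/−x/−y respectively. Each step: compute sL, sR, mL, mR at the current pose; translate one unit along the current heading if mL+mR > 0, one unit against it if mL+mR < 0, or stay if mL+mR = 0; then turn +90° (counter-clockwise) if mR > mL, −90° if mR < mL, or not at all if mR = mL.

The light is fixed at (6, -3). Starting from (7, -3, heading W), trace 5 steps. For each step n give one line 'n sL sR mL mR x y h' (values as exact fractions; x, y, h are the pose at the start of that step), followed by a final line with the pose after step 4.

n=0: pose=(7,-3,W); sL=25, sR=25; mL=25, mR=-25; mL+mR=0 → advance +0; mR−mL=-50 → turn -1·90°
n=1: pose=(7,-3,N); sL=20, sR=100/9; mL=100/9, mR=-140/9; mL+mR=-40/9 → advance -1; mR−mL=-80/3 → turn -1·90°
n=2: pose=(7,-4,E); sL=200/17, sR=8; mL=8, mR=-168/17; mL+mR=-32/17 → advance -1; mR−mL=-304/17 → turn -1·90°
n=3: pose=(6,-4,S); sL=10, sR=10; mL=10, mR=-10; mL+mR=0 → advance +0; mR−mL=-20 → turn -1·90°
n=4: pose=(6,-4,W); sL=100/9, sR=20; mL=20, mR=-140/9; mL+mR=40/9 → advance +1; mR−mL=-320/9 → turn -1·90°

0 25 25 25 -25 7 -3 W
1 20 100/9 100/9 -140/9 7 -3 N
2 200/17 8 8 -168/17 7 -4 E
3 10 10 10 -10 6 -4 S
4 100/9 20 20 -140/9 6 -4 W
final 5 -4 N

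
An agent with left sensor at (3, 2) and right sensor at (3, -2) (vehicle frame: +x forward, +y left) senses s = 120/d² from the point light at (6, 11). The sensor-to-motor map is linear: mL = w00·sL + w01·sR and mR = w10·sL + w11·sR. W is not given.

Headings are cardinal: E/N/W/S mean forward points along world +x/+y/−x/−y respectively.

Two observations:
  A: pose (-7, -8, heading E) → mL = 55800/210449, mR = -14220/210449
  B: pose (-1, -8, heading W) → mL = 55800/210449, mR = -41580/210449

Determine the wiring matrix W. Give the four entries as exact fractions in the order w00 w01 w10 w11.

obs A: pose=(-7,-8,E) → sL=120/389, sR=120/541, mL=55800/210449, mR=-14220/210449
obs B: pose=(-1,-8,W) → sL=120/541, sR=120/389, mL=55800/210449, mR=-41580/210449
sensor matrix S = [[120/389, 120/541], [120/541, 120/389]]; det S = 2035584000/44288781601
solve [mL_A; mL_B] = S·[w00; w01] and [mR_A; mR_B] = S·[w10; w11]:
  w00 = 1/2, w01 = 1/2, w10 = 1/2, w11 = -1

1/2 1/2 1/2 -1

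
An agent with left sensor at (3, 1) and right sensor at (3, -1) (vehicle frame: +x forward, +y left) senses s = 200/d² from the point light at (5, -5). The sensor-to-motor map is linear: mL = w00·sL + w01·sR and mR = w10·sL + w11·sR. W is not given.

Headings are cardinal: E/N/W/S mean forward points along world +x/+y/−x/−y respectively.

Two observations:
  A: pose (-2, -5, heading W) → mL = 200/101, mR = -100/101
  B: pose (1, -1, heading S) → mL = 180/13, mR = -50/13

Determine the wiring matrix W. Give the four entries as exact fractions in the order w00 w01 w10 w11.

obs A: pose=(-2,-5,W) → sL=200/101, sR=200/101, mL=200/101, mR=-100/101
obs B: pose=(1,-1,S) → sL=20, sR=100/13, mL=180/13, mR=-50/13
sensor matrix S = [[200/101, 200/101], [20, 100/13]]; det S = -32000/1313
solve [mL_A; mL_B] = S·[w00; w01] and [mR_A; mR_B] = S·[w10; w11]:
  w00 = 1/2, w01 = 1/2, w10 = 0, w11 = -1/2

1/2 1/2 0 -1/2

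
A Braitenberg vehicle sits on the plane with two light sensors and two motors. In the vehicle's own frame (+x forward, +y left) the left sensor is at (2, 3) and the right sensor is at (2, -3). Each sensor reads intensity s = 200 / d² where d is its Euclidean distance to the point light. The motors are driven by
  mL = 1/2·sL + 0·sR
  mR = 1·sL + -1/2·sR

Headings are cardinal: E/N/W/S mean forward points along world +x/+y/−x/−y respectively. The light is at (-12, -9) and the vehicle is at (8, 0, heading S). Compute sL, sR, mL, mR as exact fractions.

100/289 100/169 50/289 2450/48841

left sensor world pos  = (11, -2); dL² = 578
right sensor world pos = (5, -2); dR² = 338
sL = 200/578 = 100/289
sR = 200/338 = 100/169
mL = 1/2·sL + 0·sR = 50/289
mR = 1·sL + -1/2·sR = 2450/48841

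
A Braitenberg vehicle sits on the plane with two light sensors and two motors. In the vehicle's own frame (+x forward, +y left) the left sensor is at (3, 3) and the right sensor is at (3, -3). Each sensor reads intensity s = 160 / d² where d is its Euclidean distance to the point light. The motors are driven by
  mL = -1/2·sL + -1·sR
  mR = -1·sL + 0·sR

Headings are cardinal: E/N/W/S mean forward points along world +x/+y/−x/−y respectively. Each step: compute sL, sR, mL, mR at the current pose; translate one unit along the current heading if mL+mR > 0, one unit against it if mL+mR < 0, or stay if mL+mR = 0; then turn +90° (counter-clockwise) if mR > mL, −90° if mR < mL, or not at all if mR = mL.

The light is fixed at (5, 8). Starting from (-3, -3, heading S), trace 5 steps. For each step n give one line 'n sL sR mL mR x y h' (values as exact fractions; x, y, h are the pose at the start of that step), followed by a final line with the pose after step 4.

n=0: pose=(-3,-3,S); sL=160/221, sR=160/317; mL=-60720/70057, mR=-160/221; mL+mR=-111440/70057 → advance -1; mR−mL=10000/70057 → turn +1·90°
n=1: pose=(-3,-2,E); sL=80/37, sR=80/97; mL=-6840/3589, mR=-80/37; mL+mR=-14600/3589 → advance -1; mR−mL=-920/3589 → turn -1·90°
n=2: pose=(-4,-2,S); sL=32/41, sR=160/313; mL=-11568/12833, mR=-32/41; mL+mR=-21584/12833 → advance -1; mR−mL=1552/12833 → turn +1·90°
n=3: pose=(-4,-1,E); sL=20/9, sR=8/9; mL=-2, mR=-20/9; mL+mR=-38/9 → advance -1; mR−mL=-2/9 → turn -1·90°
n=4: pose=(-5,-1,S); sL=160/193, sR=160/313; mL=-55920/60409, mR=-160/193; mL+mR=-106000/60409 → advance -1; mR−mL=5840/60409 → turn +1·90°

0 160/221 160/317 -60720/70057 -160/221 -3 -3 S
1 80/37 80/97 -6840/3589 -80/37 -3 -2 E
2 32/41 160/313 -11568/12833 -32/41 -4 -2 S
3 20/9 8/9 -2 -20/9 -4 -1 E
4 160/193 160/313 -55920/60409 -160/193 -5 -1 S
final -5 0 E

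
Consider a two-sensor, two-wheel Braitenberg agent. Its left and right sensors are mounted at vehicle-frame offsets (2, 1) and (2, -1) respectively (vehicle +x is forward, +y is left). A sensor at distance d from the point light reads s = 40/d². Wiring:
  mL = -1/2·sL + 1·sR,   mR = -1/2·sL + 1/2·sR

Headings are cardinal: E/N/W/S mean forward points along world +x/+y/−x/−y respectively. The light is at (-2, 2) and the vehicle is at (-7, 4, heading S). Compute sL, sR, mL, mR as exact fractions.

5/2 10/9 -5/36 -25/36

left sensor world pos  = (-6, 2); dL² = 16
right sensor world pos = (-8, 2); dR² = 36
sL = 40/16 = 5/2
sR = 40/36 = 10/9
mL = -1/2·sL + 1·sR = -5/36
mR = -1/2·sL + 1/2·sR = -25/36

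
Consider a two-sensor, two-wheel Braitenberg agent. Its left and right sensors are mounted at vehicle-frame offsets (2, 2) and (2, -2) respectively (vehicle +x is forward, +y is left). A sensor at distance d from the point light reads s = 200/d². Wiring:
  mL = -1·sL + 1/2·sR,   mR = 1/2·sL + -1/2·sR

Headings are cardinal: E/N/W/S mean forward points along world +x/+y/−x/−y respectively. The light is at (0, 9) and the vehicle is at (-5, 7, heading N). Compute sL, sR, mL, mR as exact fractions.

left sensor world pos  = (-7, 9); dL² = 49
right sensor world pos = (-3, 9); dR² = 9
sL = 200/49 = 200/49
sR = 200/9 = 200/9
mL = -1·sL + 1/2·sR = 3100/441
mR = 1/2·sL + -1/2·sR = -4000/441

200/49 200/9 3100/441 -4000/441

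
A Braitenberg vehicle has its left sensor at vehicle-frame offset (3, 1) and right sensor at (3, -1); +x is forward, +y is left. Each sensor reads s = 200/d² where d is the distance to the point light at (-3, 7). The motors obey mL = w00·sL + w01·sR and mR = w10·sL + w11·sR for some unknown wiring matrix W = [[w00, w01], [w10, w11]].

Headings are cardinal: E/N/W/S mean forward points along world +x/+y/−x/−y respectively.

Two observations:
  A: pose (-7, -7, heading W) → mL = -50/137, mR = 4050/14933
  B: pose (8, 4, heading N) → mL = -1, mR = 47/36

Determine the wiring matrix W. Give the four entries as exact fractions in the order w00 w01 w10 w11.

obs A: pose=(-7,-7,W) → sL=100/137, sR=100/109, mL=-50/137, mR=4050/14933
obs B: pose=(8,4,N) → sL=2, sR=25/18, mL=-1, mR=47/36
sensor matrix S = [[100/137, 100/109], [2, 25/18]]; det S = -110350/134397
solve [mL_A; mL_B] = S·[w00; w01] and [mR_A; mR_B] = S·[w10; w11]:
  w00 = -1/2, w01 = 0, w10 = 1, w11 = -1/2

-1/2 0 1 -1/2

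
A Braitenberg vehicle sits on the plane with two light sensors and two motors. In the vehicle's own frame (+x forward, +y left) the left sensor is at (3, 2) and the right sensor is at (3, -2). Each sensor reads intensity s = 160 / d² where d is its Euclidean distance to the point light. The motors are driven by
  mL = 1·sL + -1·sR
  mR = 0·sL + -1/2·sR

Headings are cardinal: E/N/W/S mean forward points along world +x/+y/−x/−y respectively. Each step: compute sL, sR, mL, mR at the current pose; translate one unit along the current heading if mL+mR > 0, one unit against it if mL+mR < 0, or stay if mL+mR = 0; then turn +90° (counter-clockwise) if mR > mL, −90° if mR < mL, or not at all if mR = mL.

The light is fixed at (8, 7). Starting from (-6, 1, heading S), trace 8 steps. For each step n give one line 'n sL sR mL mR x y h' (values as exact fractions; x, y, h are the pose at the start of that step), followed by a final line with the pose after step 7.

0 32/45 160/337 3584/15165 -80/337 -6 1 S
1 80/169 80/149 -1600/25181 -40/149 -6 2 W
2 160/229 32/25 -3328/5725 -16/25 -5 2 N
3 40/29 40/41 480/1189 -20/41 -5 1 E
4 32/45 160/337 3584/15165 -80/337 -6 1 S
5 80/169 80/149 -1600/25181 -40/149 -6 2 W
6 160/229 32/25 -3328/5725 -16/25 -5 2 N
7 40/29 40/41 480/1189 -20/41 -5 1 E
final -6 1 S

n=0: pose=(-6,1,S); sL=32/45, sR=160/337; mL=3584/15165, mR=-80/337; mL+mR=-16/15165 → advance -1; mR−mL=-7184/15165 → turn -1·90°
n=1: pose=(-6,2,W); sL=80/169, sR=80/149; mL=-1600/25181, mR=-40/149; mL+mR=-8360/25181 → advance -1; mR−mL=-5160/25181 → turn -1·90°
n=2: pose=(-5,2,N); sL=160/229, sR=32/25; mL=-3328/5725, mR=-16/25; mL+mR=-6992/5725 → advance -1; mR−mL=-336/5725 → turn -1·90°
n=3: pose=(-5,1,E); sL=40/29, sR=40/41; mL=480/1189, mR=-20/41; mL+mR=-100/1189 → advance -1; mR−mL=-1060/1189 → turn -1·90°
n=4: pose=(-6,1,S); sL=32/45, sR=160/337; mL=3584/15165, mR=-80/337; mL+mR=-16/15165 → advance -1; mR−mL=-7184/15165 → turn -1·90°
n=5: pose=(-6,2,W); sL=80/169, sR=80/149; mL=-1600/25181, mR=-40/149; mL+mR=-8360/25181 → advance -1; mR−mL=-5160/25181 → turn -1·90°
n=6: pose=(-5,2,N); sL=160/229, sR=32/25; mL=-3328/5725, mR=-16/25; mL+mR=-6992/5725 → advance -1; mR−mL=-336/5725 → turn -1·90°
n=7: pose=(-5,1,E); sL=40/29, sR=40/41; mL=480/1189, mR=-20/41; mL+mR=-100/1189 → advance -1; mR−mL=-1060/1189 → turn -1·90°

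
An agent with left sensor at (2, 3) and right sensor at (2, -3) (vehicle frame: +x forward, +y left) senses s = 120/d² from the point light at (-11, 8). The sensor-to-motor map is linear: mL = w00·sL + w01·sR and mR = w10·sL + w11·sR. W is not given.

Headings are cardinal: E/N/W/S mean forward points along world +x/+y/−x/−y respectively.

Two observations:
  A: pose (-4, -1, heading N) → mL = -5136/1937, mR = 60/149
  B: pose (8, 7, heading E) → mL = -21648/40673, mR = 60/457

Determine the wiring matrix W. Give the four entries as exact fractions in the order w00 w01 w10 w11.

-1 -1 0 1/2

obs A: pose=(-4,-1,N) → sL=24/13, sR=120/149, mL=-5136/1937, mR=60/149
obs B: pose=(8,7,E) → sL=24/89, sR=120/457, mL=-21648/40673, mR=60/457
sensor matrix S = [[24/13, 120/149], [24/89, 120/457]]; det S = 21081600/78783601
solve [mL_A; mL_B] = S·[w00; w01] and [mR_A; mR_B] = S·[w10; w11]:
  w00 = -1, w01 = -1, w10 = 0, w11 = 1/2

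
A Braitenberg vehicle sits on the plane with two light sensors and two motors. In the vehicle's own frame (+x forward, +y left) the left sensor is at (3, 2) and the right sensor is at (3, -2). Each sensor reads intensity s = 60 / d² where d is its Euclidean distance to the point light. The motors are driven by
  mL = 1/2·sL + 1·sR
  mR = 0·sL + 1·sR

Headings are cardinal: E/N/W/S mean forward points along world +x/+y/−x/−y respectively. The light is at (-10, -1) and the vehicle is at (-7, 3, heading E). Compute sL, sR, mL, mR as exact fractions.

left sensor world pos  = (-4, 5); dL² = 72
right sensor world pos = (-4, 1); dR² = 40
sL = 60/72 = 5/6
sR = 60/40 = 3/2
mL = 1/2·sL + 1·sR = 23/12
mR = 0·sL + 1·sR = 3/2

5/6 3/2 23/12 3/2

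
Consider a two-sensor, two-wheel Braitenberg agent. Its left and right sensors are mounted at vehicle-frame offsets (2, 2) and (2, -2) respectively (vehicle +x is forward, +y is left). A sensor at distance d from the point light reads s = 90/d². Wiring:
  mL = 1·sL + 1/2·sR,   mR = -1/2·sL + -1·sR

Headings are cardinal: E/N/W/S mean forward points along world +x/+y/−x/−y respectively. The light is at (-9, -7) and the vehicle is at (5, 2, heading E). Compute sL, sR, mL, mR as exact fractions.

left sensor world pos  = (7, 4); dL² = 377
right sensor world pos = (7, 0); dR² = 305
sL = 90/377 = 90/377
sR = 90/305 = 18/61
mL = 1·sL + 1/2·sR = 8883/22997
mR = -1/2·sL + -1·sR = -9531/22997

90/377 18/61 8883/22997 -9531/22997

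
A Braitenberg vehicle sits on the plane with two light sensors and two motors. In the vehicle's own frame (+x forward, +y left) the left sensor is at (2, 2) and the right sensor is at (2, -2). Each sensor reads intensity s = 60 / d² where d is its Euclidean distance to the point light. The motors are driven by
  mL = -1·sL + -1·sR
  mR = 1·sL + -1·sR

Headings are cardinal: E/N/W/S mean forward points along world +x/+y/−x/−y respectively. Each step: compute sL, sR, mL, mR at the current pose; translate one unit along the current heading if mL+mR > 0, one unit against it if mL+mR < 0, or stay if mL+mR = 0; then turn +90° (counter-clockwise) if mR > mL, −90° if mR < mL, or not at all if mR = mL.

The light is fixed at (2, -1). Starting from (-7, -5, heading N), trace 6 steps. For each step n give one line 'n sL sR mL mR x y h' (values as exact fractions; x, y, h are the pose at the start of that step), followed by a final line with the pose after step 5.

0 12/25 60/53 -2136/1325 -864/1325 -7 -5 N
1 6/17 6/13 -180/221 -24/221 -7 -6 W
2 12/17 60/149 -2808/2533 768/2533 -6 -6 S
3 3/2 5/6 -7/3 2/3 -6 -5 E
4 12/25 60/53 -2136/1325 -864/1325 -7 -5 N
5 6/17 6/13 -180/221 -24/221 -7 -6 W
final -6 -6 S

n=0: pose=(-7,-5,N); sL=12/25, sR=60/53; mL=-2136/1325, mR=-864/1325; mL+mR=-120/53 → advance -1; mR−mL=24/25 → turn +1·90°
n=1: pose=(-7,-6,W); sL=6/17, sR=6/13; mL=-180/221, mR=-24/221; mL+mR=-12/13 → advance -1; mR−mL=12/17 → turn +1·90°
n=2: pose=(-6,-6,S); sL=12/17, sR=60/149; mL=-2808/2533, mR=768/2533; mL+mR=-120/149 → advance -1; mR−mL=24/17 → turn +1·90°
n=3: pose=(-6,-5,E); sL=3/2, sR=5/6; mL=-7/3, mR=2/3; mL+mR=-5/3 → advance -1; mR−mL=3 → turn +1·90°
n=4: pose=(-7,-5,N); sL=12/25, sR=60/53; mL=-2136/1325, mR=-864/1325; mL+mR=-120/53 → advance -1; mR−mL=24/25 → turn +1·90°
n=5: pose=(-7,-6,W); sL=6/17, sR=6/13; mL=-180/221, mR=-24/221; mL+mR=-12/13 → advance -1; mR−mL=12/17 → turn +1·90°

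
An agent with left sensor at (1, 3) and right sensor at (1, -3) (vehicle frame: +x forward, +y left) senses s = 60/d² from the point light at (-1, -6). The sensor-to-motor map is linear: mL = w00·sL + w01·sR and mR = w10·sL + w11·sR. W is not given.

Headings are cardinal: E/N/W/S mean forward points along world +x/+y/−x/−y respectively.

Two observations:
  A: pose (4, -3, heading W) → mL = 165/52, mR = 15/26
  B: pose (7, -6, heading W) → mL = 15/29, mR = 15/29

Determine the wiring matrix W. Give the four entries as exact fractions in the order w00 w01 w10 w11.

1 -1/2 0 1/2

obs A: pose=(4,-3,W) → sL=15/4, sR=15/13, mL=165/52, mR=15/26
obs B: pose=(7,-6,W) → sL=30/29, sR=30/29, mL=15/29, mR=15/29
sensor matrix S = [[15/4, 15/13], [30/29, 30/29]]; det S = 2025/754
solve [mL_A; mL_B] = S·[w00; w01] and [mR_A; mR_B] = S·[w10; w11]:
  w00 = 1, w01 = -1/2, w10 = 0, w11 = 1/2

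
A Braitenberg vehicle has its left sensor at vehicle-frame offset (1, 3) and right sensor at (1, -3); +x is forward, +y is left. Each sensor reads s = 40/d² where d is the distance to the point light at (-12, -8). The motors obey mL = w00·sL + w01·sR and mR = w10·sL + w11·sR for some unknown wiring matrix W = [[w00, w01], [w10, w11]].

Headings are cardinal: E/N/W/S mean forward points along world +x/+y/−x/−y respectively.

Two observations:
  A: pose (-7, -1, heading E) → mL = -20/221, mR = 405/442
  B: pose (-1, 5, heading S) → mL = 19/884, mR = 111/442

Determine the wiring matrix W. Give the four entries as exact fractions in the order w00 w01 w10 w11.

obs A: pose=(-7,-1,E) → sL=5/17, sR=10/13, mL=-20/221, mR=405/442
obs B: pose=(-1,5,S) → sL=2/17, sR=5/26, mL=19/884, mR=111/442
sensor matrix S = [[5/17, 10/13], [2/17, 5/26]]; det S = -15/442
solve [mL_A; mL_B] = S·[w00; w01] and [mR_A; mR_B] = S·[w10; w11]:
  w00 = 1, w01 = -1/2, w10 = 1/2, w11 = 1

1 -1/2 1/2 1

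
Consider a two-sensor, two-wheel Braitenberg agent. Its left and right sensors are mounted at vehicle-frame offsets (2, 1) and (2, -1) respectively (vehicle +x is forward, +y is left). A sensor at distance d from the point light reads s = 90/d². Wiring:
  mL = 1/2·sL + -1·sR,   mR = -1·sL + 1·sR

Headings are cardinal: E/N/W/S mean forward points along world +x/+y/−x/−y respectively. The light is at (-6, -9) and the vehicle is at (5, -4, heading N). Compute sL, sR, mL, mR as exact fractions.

90/149 90/193 -4725/28757 -3960/28757

left sensor world pos  = (4, -2); dL² = 149
right sensor world pos = (6, -2); dR² = 193
sL = 90/149 = 90/149
sR = 90/193 = 90/193
mL = 1/2·sL + -1·sR = -4725/28757
mR = -1·sL + 1·sR = -3960/28757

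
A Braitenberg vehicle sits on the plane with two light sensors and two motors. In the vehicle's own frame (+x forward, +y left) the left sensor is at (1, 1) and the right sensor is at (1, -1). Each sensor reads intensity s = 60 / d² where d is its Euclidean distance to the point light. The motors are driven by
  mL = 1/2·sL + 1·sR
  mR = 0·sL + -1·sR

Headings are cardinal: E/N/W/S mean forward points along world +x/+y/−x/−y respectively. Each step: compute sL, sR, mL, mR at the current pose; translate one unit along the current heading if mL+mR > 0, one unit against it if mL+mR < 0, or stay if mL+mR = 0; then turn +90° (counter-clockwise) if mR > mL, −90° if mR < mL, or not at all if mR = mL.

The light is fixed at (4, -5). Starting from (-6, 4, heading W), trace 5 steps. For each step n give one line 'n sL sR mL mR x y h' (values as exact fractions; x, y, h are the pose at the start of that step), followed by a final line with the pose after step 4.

n=0: pose=(-6,4,W); sL=12/37, sR=60/221; mL=3546/8177, mR=-60/221; mL+mR=6/37 → advance +1; mR−mL=-5766/8177 → turn -1·90°
n=1: pose=(-7,4,N); sL=15/61, sR=3/10; mL=129/305, mR=-3/10; mL+mR=15/122 → advance +1; mR−mL=-441/610 → turn -1·90°
n=2: pose=(-7,5,E); sL=60/221, sR=60/181; mL=18690/40001, mR=-60/181; mL+mR=30/221 → advance +1; mR−mL=-31950/40001 → turn -1·90°
n=3: pose=(-6,5,S); sL=10/27, sR=30/101; mL=1315/2727, mR=-30/101; mL+mR=5/27 → advance +1; mR−mL=-2125/2727 → turn -1·90°
n=4: pose=(-6,4,W); sL=12/37, sR=60/221; mL=3546/8177, mR=-60/221; mL+mR=6/37 → advance +1; mR−mL=-5766/8177 → turn -1·90°

0 12/37 60/221 3546/8177 -60/221 -6 4 W
1 15/61 3/10 129/305 -3/10 -7 4 N
2 60/221 60/181 18690/40001 -60/181 -7 5 E
3 10/27 30/101 1315/2727 -30/101 -6 5 S
4 12/37 60/221 3546/8177 -60/221 -6 4 W
final -7 4 N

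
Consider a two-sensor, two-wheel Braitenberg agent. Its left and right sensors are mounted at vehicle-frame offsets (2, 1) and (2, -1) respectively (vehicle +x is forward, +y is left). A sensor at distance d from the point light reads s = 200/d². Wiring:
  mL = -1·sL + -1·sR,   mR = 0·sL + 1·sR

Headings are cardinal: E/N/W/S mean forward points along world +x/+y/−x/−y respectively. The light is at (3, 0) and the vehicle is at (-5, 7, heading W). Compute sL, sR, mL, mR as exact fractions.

left sensor world pos  = (-7, 6); dL² = 136
right sensor world pos = (-7, 8); dR² = 164
sL = 200/136 = 25/17
sR = 200/164 = 50/41
mL = -1·sL + -1·sR = -1875/697
mR = 0·sL + 1·sR = 50/41

25/17 50/41 -1875/697 50/41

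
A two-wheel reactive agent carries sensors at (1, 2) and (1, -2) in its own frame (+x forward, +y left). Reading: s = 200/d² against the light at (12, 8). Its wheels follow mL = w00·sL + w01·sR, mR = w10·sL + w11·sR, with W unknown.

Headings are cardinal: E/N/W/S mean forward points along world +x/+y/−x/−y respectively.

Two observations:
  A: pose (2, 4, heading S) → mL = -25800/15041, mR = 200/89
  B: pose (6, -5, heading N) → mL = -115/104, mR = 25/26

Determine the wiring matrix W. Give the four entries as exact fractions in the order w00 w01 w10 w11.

-1/2 -1/2 1 0

obs A: pose=(2,4,S) → sL=200/89, sR=200/169, mL=-25800/15041, mR=200/89
obs B: pose=(6,-5,N) → sL=25/26, sR=5/4, mL=-115/104, mR=25/26
sensor matrix S = [[200/89, 200/169], [25/26, 5/4]]; det S = 326750/195533
solve [mL_A; mL_B] = S·[w00; w01] and [mR_A; mR_B] = S·[w10; w11]:
  w00 = -1/2, w01 = -1/2, w10 = 1, w11 = 0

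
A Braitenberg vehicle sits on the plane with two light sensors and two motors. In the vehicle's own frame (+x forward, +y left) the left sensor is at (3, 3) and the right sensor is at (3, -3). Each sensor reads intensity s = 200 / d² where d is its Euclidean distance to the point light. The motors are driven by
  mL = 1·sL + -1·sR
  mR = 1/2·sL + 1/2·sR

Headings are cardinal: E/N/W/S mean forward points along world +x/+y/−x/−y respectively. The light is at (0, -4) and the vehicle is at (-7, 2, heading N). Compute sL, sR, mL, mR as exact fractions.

200/181 200/97 -16800/17557 27800/17557

left sensor world pos  = (-10, 5); dL² = 181
right sensor world pos = (-4, 5); dR² = 97
sL = 200/181 = 200/181
sR = 200/97 = 200/97
mL = 1·sL + -1·sR = -16800/17557
mR = 1/2·sL + 1/2·sR = 27800/17557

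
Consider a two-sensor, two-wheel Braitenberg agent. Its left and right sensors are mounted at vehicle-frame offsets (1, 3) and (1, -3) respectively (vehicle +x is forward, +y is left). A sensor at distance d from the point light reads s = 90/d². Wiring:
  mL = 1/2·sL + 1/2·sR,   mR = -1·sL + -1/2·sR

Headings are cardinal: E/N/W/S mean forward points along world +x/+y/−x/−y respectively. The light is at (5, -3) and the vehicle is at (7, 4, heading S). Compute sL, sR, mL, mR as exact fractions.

left sensor world pos  = (10, 3); dL² = 61
right sensor world pos = (4, 3); dR² = 37
sL = 90/61 = 90/61
sR = 90/37 = 90/37
mL = 1/2·sL + 1/2·sR = 4410/2257
mR = -1·sL + -1/2·sR = -6075/2257

90/61 90/37 4410/2257 -6075/2257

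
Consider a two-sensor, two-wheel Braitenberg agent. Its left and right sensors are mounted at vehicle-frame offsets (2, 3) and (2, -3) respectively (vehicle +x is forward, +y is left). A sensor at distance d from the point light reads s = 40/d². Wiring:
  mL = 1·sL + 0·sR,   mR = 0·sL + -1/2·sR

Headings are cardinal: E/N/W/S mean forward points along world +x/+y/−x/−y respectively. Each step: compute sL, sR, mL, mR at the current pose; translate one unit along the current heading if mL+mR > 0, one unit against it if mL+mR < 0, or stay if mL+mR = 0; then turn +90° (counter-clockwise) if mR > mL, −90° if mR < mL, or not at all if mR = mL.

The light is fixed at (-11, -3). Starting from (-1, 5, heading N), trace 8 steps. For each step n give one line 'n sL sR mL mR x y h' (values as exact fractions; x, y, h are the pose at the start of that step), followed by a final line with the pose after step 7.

0 40/149 40/269 40/149 -20/269 -1 5 N
1 5/36 2/9 5/36 -1/9 -1 6 E
2 8/49 40/113 8/49 -20/113 0 6 S
3 4/13 4/25 4/13 -2/25 0 7 W
4 40/193 40/313 40/193 -20/313 -1 7 N
5 2/17 5/26 2/17 -5/52 -1 8 E
6 40/277 8/29 40/277 -4/29 0 8 S
7 4/13 4/25 4/13 -2/25 0 7 W
final -1 7 N

n=0: pose=(-1,5,N); sL=40/149, sR=40/269; mL=40/149, mR=-20/269; mL+mR=7780/40081 → advance +1; mR−mL=-13740/40081 → turn -1·90°
n=1: pose=(-1,6,E); sL=5/36, sR=2/9; mL=5/36, mR=-1/9; mL+mR=1/36 → advance +1; mR−mL=-1/4 → turn -1·90°
n=2: pose=(0,6,S); sL=8/49, sR=40/113; mL=8/49, mR=-20/113; mL+mR=-76/5537 → advance -1; mR−mL=-1884/5537 → turn -1·90°
n=3: pose=(0,7,W); sL=4/13, sR=4/25; mL=4/13, mR=-2/25; mL+mR=74/325 → advance +1; mR−mL=-126/325 → turn -1·90°
n=4: pose=(-1,7,N); sL=40/193, sR=40/313; mL=40/193, mR=-20/313; mL+mR=8660/60409 → advance +1; mR−mL=-16380/60409 → turn -1·90°
n=5: pose=(-1,8,E); sL=2/17, sR=5/26; mL=2/17, mR=-5/52; mL+mR=19/884 → advance +1; mR−mL=-189/884 → turn -1·90°
n=6: pose=(0,8,S); sL=40/277, sR=8/29; mL=40/277, mR=-4/29; mL+mR=52/8033 → advance +1; mR−mL=-2268/8033 → turn -1·90°
n=7: pose=(0,7,W); sL=4/13, sR=4/25; mL=4/13, mR=-2/25; mL+mR=74/325 → advance +1; mR−mL=-126/325 → turn -1·90°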